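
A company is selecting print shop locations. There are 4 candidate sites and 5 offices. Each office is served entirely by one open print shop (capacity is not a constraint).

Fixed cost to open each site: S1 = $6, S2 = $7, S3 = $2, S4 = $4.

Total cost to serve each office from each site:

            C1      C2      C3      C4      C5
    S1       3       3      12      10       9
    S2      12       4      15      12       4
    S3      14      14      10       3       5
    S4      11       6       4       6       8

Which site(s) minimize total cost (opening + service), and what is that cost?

For any fixed open set, each office goes to its cheapest open site; total = fixed + service.
{S1, S3, S4}: C1→S1 3, C2→S1 3, C3→S4 4, C4→S3 3, C5→S3 5. Service 18; fixed 12; total 30.
{S1, S3}: service 24 + fixed 8 = 32
{S1, S4}: C1→S1 3, C2→S1 3, C3→S4 4, C4→S4 6, C5→S4 8. Service 24; fixed 10; total 34.
{S1, S2, S3, S4}: C1→S1 3, C2→S1 3, C3→S4 4, C4→S3 3, C5→S2 4. Service 17; fixed 19; total 36.
No other subset beats 30.

Open S1, S3 and S4; minimum total cost 30.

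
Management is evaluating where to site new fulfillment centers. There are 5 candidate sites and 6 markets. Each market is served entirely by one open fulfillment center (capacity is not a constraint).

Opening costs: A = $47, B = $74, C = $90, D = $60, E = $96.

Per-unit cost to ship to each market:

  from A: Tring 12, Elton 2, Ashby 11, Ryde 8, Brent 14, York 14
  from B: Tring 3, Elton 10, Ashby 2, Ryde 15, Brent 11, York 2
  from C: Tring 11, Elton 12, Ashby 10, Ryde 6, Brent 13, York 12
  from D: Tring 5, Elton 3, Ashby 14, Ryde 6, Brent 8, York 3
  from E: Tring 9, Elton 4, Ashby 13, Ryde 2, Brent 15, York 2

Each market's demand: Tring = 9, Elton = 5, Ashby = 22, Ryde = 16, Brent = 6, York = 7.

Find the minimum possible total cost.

For any fixed open set, each market goes to its cheapest open site; total = fixed + service.
{B, E}: Tring→B 3·9=27, Elton→E 4·5=20, Ashby→B 2·22=44, Ryde→E 2·16=32, Brent→B 11·6=66, York→B 2·7=14. Service 203; fixed 170; total 373.
{B, D}: service 244 + fixed 134 = 378
{A, B}: service 289 + fixed 121 = 410
{A, B, C, D, E}: service 175 + fixed 367 = 542
No other subset beats 373.

Minimum total cost: 373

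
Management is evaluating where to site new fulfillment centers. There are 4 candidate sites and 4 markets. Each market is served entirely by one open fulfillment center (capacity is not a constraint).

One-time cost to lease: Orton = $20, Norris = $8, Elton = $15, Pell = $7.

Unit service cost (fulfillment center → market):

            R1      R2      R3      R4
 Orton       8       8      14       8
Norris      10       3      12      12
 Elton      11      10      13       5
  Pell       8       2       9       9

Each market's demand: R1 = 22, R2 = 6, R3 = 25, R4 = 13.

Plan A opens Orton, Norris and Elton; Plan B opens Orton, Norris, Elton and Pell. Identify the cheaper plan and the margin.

Plan A: {Orton, Norris, Elton}: R1→Orton 8·22=176, R2→Norris 3·6=18, R3→Norris 12·25=300, R4→Elton 5·13=65. Service 559; fixed 43; total 602.
Plan B: {Orton, Norris, Elton, Pell}: R1→Orton 8·22=176, R2→Pell 2·6=12, R3→Pell 9·25=225, R4→Elton 5·13=65. Service 478; fixed 50; total 528.
Difference: |602 − 528| = 74.

Plan B is cheaper by 74.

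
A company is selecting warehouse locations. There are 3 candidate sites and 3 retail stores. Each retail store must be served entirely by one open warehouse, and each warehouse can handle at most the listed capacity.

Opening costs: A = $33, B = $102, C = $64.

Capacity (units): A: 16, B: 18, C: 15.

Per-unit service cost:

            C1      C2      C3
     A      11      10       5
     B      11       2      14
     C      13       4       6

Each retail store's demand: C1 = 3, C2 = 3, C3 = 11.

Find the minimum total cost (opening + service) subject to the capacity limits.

Minimum total cost: 197

Open {A, C}: C1→A 11·3=33, C2→C 4·3=12, C3→A 5·11=55.
Loads: A carries 14/16, C carries 3/15. Service 100; fixed 97; total 197.
Next best feasible plan costs 203.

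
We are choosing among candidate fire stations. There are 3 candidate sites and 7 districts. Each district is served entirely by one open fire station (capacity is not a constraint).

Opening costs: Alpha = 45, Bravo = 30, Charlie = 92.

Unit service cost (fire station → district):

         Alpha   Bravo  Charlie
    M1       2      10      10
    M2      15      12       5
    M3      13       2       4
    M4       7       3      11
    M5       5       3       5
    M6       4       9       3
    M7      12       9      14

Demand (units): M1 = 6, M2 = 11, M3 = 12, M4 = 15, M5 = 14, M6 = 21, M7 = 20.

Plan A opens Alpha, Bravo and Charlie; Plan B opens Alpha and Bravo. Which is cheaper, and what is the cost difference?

Plan A: {Alpha, Bravo, Charlie}: M1→Alpha 2·6=12, M2→Charlie 5·11=55, M3→Bravo 2·12=24, M4→Bravo 3·15=45, M5→Bravo 3·14=42, M6→Charlie 3·21=63, M7→Bravo 9·20=180. Service 421; fixed 167; total 588.
Plan B: {Alpha, Bravo}: M1→Alpha 2·6=12, M2→Bravo 12·11=132, M3→Bravo 2·12=24, M4→Bravo 3·15=45, M5→Bravo 3·14=42, M6→Alpha 4·21=84, M7→Bravo 9·20=180. Service 519; fixed 75; total 594.
Difference: |588 − 594| = 6.

Plan A is cheaper by 6.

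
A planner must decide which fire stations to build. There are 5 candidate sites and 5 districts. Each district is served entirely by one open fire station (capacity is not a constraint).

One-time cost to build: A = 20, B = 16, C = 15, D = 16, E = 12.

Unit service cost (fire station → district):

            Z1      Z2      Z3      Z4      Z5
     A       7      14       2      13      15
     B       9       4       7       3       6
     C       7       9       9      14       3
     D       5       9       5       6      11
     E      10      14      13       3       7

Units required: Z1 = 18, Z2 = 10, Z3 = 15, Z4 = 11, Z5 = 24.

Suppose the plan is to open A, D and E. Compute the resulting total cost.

Total cost: 459

Each district is assigned to its cheapest site among the open ones.
{A, D, E}: Z1→D 5·18=90, Z2→D 9·10=90, Z3→A 2·15=30, Z4→E 3·11=33, Z5→E 7·24=168. Service 411; fixed 48; total 459.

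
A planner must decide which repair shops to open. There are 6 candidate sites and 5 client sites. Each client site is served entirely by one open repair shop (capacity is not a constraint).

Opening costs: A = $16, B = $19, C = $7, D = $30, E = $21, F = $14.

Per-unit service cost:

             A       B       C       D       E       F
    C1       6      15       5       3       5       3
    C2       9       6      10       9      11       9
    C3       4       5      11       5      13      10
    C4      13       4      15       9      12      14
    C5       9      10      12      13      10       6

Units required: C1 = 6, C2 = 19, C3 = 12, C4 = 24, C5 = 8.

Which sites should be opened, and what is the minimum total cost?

Open B and F; minimum total cost 369.

For any fixed open set, each client site goes to its cheapest open site; total = fixed + service.
{B, F}: C1→F 3·6=18, C2→B 6·19=114, C3→B 5·12=60, C4→B 4·24=96, C5→F 6·8=48. Service 336; fixed 33; total 369.
{A, B, F}: C1→F 3·6=18, C2→B 6·19=114, C3→A 4·12=48, C4→B 4·24=96, C5→F 6·8=48. Service 324; fixed 49; total 373.
{B, C, F}: C1→F 3·6=18, C2→B 6·19=114, C3→B 5·12=60, C4→B 4·24=96, C5→F 6·8=48. Service 336; fixed 40; total 376.
{A, B, C, D, E, F}: C1→D 3·6=18, C2→B 6·19=114, C3→A 4·12=48, C4→B 4·24=96, C5→F 6·8=48. Service 324; fixed 107; total 431.
No other subset beats 369.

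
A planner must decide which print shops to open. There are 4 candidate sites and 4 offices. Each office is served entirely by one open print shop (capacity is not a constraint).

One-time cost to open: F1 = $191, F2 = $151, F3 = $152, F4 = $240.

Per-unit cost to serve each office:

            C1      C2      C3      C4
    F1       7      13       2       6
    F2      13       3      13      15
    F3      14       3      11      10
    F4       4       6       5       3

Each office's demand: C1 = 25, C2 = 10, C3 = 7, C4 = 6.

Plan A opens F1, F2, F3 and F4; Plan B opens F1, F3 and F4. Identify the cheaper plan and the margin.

Plan B is cheaper by 151.

Plan A: {F1, F2, F3, F4}: C1→F4 4·25=100, C2→F2 3·10=30, C3→F1 2·7=14, C4→F4 3·6=18. Service 162; fixed 734; total 896.
Plan B: {F1, F3, F4}: C1→F4 4·25=100, C2→F3 3·10=30, C3→F1 2·7=14, C4→F4 3·6=18. Service 162; fixed 583; total 745.
Difference: |896 − 745| = 151.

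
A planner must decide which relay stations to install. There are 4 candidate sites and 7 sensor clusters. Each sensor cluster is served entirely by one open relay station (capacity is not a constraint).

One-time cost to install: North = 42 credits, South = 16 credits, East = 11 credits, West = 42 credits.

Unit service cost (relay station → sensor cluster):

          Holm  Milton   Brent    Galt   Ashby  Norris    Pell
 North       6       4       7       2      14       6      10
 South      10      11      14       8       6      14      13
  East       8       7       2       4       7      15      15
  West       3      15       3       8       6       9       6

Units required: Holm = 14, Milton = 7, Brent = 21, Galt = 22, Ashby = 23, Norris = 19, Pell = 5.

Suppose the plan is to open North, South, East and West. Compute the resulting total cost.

Total cost: 549

Each sensor cluster is assigned to its cheapest site among the open ones.
{North, South, East, West}: Holm→West 3·14=42, Milton→North 4·7=28, Brent→East 2·21=42, Galt→North 2·22=44, Ashby→South 6·23=138, Norris→North 6·19=114, Pell→West 6·5=30. Service 438; fixed 111; total 549.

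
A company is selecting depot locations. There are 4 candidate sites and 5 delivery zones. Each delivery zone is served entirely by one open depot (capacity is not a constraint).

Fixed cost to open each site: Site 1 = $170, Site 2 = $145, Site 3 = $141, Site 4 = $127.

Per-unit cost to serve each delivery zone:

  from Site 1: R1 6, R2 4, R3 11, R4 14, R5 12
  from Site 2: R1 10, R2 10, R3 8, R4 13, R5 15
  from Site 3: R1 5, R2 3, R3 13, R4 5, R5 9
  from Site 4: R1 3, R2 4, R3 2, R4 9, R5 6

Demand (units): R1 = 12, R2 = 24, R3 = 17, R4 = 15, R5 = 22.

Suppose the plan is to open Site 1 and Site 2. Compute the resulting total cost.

Total cost: 1078

Each delivery zone is assigned to its cheapest site among the open ones.
{Site 1, Site 2}: R1→Site 1 6·12=72, R2→Site 1 4·24=96, R3→Site 2 8·17=136, R4→Site 2 13·15=195, R5→Site 1 12·22=264. Service 763; fixed 315; total 1078.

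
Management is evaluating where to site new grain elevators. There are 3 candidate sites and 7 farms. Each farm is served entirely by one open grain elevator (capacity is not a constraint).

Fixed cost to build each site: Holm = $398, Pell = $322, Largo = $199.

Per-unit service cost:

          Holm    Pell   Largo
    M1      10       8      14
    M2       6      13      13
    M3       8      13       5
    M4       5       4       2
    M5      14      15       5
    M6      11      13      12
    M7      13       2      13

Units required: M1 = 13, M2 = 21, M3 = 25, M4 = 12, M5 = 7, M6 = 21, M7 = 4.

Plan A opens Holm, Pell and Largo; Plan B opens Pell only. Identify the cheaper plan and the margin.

Plan A: {Holm, Pell, Largo}: M1→Pell 8·13=104, M2→Holm 6·21=126, M3→Largo 5·25=125, M4→Largo 2·12=24, M5→Largo 5·7=35, M6→Holm 11·21=231, M7→Pell 2·4=8. Service 653; fixed 919; total 1572.
Plan B: {Pell}: M1→Pell 8·13=104, M2→Pell 13·21=273, M3→Pell 13·25=325, M4→Pell 4·12=48, M5→Pell 15·7=105, M6→Pell 13·21=273, M7→Pell 2·4=8. Service 1136; fixed 322; total 1458.
Difference: |1572 − 1458| = 114.

Plan B is cheaper by 114.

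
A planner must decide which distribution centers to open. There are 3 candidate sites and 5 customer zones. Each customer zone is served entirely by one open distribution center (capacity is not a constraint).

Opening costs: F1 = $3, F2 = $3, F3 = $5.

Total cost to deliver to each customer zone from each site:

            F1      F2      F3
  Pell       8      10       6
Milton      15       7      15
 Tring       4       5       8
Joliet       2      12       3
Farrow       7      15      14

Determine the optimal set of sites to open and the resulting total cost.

For any fixed open set, each customer zone goes to its cheapest open site; total = fixed + service.
{F1, F2}: Pell→F1 8, Milton→F2 7, Tring→F1 4, Joliet→F1 2, Farrow→F1 7. Service 28; fixed 6; total 34.
{F1, F2, F3}: service 26 + fixed 11 = 37
{F1}: Pell→F1 8, Milton→F1 15, Tring→F1 4, Joliet→F1 2, Farrow→F1 7. Service 36; fixed 3; total 39.
No other subset beats 34.

Open F1 and F2; minimum total cost 34.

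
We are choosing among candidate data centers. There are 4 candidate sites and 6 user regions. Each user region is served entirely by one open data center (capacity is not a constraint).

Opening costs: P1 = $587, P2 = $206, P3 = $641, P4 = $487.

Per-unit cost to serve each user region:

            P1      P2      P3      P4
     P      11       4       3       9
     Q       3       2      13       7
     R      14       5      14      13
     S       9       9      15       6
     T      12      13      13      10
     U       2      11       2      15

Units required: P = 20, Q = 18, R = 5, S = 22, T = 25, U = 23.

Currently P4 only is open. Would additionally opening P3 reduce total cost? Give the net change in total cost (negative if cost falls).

No — net change +222 (cost rises by 222).

Current service cost with {P4}: 1098.
Adding P3: each user region re-picks its cheapest; new service cost 679, saving 419.
Extra fixed cost: 641. Net change = 641 − 419 = 222.
(Totals: 1585 → 1807.)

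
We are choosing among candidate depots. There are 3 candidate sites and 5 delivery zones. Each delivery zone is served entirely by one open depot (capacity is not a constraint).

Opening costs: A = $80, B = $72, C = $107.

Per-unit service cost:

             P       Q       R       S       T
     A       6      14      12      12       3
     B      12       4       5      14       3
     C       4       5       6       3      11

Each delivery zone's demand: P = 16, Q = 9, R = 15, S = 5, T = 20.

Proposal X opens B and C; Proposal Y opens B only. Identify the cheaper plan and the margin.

Proposal X is cheaper by 76.

Proposal X: {B, C}: P→C 4·16=64, Q→B 4·9=36, R→B 5·15=75, S→C 3·5=15, T→B 3·20=60. Service 250; fixed 179; total 429.
Proposal Y: {B}: P→B 12·16=192, Q→B 4·9=36, R→B 5·15=75, S→B 14·5=70, T→B 3·20=60. Service 433; fixed 72; total 505.
Difference: |429 − 505| = 76.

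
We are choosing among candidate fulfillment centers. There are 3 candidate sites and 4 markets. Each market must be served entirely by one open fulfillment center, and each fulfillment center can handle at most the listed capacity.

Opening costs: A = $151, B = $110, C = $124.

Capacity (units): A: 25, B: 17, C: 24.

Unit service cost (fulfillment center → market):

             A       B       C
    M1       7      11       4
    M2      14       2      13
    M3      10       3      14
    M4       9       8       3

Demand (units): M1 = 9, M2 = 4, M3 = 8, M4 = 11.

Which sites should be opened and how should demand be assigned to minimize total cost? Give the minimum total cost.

Minimum total cost: 335

Open {B, C}: M1→C 4·9=36, M2→B 2·4=8, M3→B 3·8=24, M4→C 3·11=33.
Loads: B carries 12/17, C carries 20/24. Service 101; fixed 234; total 335.
Next best feasible plan costs 379.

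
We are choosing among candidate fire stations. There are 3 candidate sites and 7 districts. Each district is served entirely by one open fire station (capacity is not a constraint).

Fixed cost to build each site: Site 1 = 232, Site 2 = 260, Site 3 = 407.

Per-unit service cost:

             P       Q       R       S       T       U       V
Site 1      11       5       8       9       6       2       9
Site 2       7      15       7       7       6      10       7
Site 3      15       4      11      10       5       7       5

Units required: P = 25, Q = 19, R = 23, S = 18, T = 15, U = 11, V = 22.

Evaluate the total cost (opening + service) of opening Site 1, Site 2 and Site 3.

Total cost: 1644

Each district is assigned to its cheapest site among the open ones.
{Site 1, Site 2, Site 3}: P→Site 2 7·25=175, Q→Site 3 4·19=76, R→Site 2 7·23=161, S→Site 2 7·18=126, T→Site 3 5·15=75, U→Site 1 2·11=22, V→Site 3 5·22=110. Service 745; fixed 899; total 1644.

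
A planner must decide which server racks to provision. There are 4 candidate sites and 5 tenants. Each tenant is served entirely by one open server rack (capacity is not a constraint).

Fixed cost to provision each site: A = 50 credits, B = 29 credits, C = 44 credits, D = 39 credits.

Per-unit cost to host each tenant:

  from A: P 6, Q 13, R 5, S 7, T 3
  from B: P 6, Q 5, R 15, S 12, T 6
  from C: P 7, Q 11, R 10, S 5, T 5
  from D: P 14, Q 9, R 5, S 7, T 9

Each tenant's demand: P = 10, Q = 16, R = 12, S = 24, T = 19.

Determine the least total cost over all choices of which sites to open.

Minimum total cost: 500

For any fixed open set, each tenant goes to its cheapest open site; total = fixed + service.
{A, B, C}: P→A 6·10=60, Q→B 5·16=80, R→A 5·12=60, S→C 5·24=120, T→A 3·19=57. Service 377; fixed 123; total 500.
{A, B}: P→A 6·10=60, Q→B 5·16=80, R→A 5·12=60, S→A 7·24=168, T→A 3·19=57. Service 425; fixed 79; total 504.
{B, C, D}: P→B 6·10=60, Q→B 5·16=80, R→D 5·12=60, S→C 5·24=120, T→C 5·19=95. Service 415; fixed 112; total 527.
{A, B, C, D}: service 377 + fixed 162 = 539
No other subset beats 500.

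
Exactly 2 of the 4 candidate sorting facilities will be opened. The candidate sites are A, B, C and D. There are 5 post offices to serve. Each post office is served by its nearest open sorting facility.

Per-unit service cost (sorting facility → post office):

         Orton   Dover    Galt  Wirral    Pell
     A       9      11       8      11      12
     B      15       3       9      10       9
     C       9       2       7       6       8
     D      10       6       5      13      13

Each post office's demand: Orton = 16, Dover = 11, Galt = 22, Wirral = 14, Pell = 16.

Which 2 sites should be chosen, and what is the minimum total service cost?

Choose C and D; total service cost 488.

With exactly 2 open, each post office uses its cheapest among the chosen.
{C, D}: Orton→C 9·16=144, Dover→C 2·11=22, Galt→D 5·22=110, Wirral→C 6·14=84, Pell→C 8·16=128. Service cost 488.
{A, C}: service cost 532
{B, C}: service cost 532
Among all 6 size-2 choices, {C, D} is lowest.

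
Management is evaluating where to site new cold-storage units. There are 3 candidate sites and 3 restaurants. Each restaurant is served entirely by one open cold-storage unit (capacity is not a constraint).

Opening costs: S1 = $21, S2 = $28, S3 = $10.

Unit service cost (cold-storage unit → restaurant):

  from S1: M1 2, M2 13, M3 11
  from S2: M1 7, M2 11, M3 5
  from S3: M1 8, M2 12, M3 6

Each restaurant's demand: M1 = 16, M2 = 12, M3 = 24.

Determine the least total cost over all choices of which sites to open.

For any fixed open set, each restaurant goes to its cheapest open site; total = fixed + service.
{S1, S2}: M1→S1 2·16=32, M2→S2 11·12=132, M3→S2 5·24=120. Service 284; fixed 49; total 333.
{S1, S2, S3}: service 284 + fixed 59 = 343
{S1, S3}: service 320 + fixed 31 = 351
{S3}: service 416 + fixed 10 = 426
(All 7 nonempty subsets were checked; S1 and S2 is lowest.)

Minimum total cost: 333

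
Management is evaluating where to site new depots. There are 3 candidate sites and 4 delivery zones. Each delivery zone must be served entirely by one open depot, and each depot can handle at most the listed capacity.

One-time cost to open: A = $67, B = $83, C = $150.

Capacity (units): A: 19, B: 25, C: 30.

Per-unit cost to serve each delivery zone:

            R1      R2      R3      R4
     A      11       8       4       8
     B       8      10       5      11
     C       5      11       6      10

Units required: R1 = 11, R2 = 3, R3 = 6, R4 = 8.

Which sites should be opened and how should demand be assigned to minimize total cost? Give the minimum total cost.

Minimum total cost: 350

Open {A, B}: R1→B 8·11=88, R2→A 8·3=24, R3→A 4·6=24, R4→A 8·8=64.
Loads: A carries 17/19, B carries 11/25. Service 200; fixed 150; total 350.
Next best feasible plan costs 354.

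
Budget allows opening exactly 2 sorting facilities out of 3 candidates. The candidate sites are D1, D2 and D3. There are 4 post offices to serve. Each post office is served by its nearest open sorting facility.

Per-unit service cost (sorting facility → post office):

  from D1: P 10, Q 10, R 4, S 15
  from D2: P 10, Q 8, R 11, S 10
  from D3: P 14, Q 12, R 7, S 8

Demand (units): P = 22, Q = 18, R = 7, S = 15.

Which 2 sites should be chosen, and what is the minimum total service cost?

Choose D2 and D3; total service cost 533.

With exactly 2 open, each post office uses its cheapest among the chosen.
{D2, D3}: P→D2 10·22=220, Q→D2 8·18=144, R→D3 7·7=49, S→D3 8·15=120. Service cost 533.
{D1, D2}: service cost 542
{D1, D3}: service cost 548
Among all 3 size-2 choices, {D2, D3} is lowest.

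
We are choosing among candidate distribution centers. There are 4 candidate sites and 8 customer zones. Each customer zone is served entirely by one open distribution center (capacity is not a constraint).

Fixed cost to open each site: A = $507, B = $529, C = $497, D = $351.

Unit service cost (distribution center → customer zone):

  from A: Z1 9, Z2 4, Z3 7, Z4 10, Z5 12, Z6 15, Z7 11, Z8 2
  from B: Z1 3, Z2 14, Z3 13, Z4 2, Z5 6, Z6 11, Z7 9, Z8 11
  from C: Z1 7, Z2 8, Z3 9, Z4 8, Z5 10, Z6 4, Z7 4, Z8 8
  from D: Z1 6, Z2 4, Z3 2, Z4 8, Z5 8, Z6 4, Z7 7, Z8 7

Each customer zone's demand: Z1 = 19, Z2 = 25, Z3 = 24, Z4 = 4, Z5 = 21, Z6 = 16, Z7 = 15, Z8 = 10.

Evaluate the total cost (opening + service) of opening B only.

Total cost: 1803

Each customer zone is assigned to its cheapest site among the open ones.
{B}: Z1→B 3·19=57, Z2→B 14·25=350, Z3→B 13·24=312, Z4→B 2·4=8, Z5→B 6·21=126, Z6→B 11·16=176, Z7→B 9·15=135, Z8→B 11·10=110. Service 1274; fixed 529; total 1803.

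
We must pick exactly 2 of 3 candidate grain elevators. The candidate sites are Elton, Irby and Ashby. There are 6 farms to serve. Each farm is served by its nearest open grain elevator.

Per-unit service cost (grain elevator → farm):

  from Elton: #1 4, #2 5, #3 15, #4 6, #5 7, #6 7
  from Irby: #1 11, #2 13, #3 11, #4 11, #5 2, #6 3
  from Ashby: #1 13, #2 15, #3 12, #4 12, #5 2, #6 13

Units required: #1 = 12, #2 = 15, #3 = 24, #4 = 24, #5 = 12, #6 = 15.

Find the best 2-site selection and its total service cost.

With exactly 2 open, each farm uses its cheapest among the chosen.
{Elton, Irby}: #1→Elton 4·12=48, #2→Elton 5·15=75, #3→Irby 11·24=264, #4→Elton 6·24=144, #5→Irby 2·12=24, #6→Irby 3·15=45. Service cost 600.
{Elton, Ashby}: service cost 684
{Irby, Ashby}: service cost 924
Among all 3 size-2 choices, {Elton, Irby} is lowest.

Choose Elton and Irby; total service cost 600.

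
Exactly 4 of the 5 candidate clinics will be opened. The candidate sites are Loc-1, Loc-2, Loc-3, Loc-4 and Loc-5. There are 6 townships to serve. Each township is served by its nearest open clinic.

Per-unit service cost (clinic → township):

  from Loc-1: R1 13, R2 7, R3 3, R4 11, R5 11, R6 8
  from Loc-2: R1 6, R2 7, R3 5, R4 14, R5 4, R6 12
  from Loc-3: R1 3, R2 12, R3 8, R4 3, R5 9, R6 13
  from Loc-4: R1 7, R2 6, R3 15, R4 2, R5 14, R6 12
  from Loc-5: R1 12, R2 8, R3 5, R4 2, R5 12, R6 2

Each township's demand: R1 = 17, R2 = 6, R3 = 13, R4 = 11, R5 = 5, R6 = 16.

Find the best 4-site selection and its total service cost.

With exactly 4 open, each township uses its cheapest among the chosen.
{Loc-1, Loc-2, Loc-3, Loc-5}: R1→Loc-3 3·17=51, R2→Loc-1 7·6=42, R3→Loc-1 3·13=39, R4→Loc-5 2·11=22, R5→Loc-2 4·5=20, R6→Loc-5 2·16=32. Service cost 206.
{Loc-1, Loc-3, Loc-4, Loc-5}: service cost 225
{Loc-2, Loc-3, Loc-4, Loc-5}: service cost 226
Among all 5 size-4 choices, {Loc-1, Loc-2, Loc-3, Loc-5} is lowest.

Choose Loc-1, Loc-2, Loc-3 and Loc-5; total service cost 206.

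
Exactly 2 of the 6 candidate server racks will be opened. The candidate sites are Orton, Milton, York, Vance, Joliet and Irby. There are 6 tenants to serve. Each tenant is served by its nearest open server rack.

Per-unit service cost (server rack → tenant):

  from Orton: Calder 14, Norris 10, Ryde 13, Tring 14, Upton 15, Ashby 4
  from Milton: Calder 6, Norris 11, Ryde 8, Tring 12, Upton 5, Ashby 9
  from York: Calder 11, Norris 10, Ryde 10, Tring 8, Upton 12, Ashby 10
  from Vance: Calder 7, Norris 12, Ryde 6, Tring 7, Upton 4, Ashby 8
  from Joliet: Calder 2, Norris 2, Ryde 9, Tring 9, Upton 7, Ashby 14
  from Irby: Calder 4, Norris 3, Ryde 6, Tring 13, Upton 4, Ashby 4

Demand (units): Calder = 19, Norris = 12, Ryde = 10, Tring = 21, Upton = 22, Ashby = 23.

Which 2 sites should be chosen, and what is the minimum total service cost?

With exactly 2 open, each tenant uses its cheapest among the chosen.
{Joliet, Irby}: Calder→Joliet 2·19=38, Norris→Joliet 2·12=24, Ryde→Irby 6·10=60, Tring→Joliet 9·21=189, Upton→Irby 4·22=88, Ashby→Irby 4·23=92. Service cost 491.
{Vance, Irby}: service cost 499
{York, Irby}: service cost 520
Among all 15 size-2 choices, {Joliet, Irby} is lowest.

Choose Joliet and Irby; total service cost 491.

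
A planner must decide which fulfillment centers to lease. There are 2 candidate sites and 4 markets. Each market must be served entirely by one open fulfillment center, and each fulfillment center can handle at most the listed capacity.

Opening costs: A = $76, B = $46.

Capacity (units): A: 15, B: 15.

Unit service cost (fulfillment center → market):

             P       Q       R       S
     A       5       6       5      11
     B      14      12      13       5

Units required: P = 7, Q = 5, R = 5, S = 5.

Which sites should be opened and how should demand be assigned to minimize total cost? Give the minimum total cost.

Minimum total cost: 267

Open {A, B}: P→A 5·7=35, Q→B 12·5=60, R→A 5·5=25, S→B 5·5=25.
Loads: A carries 12/15, B carries 10/15. Service 145; fixed 122; total 267.
Next best feasible plan costs 277.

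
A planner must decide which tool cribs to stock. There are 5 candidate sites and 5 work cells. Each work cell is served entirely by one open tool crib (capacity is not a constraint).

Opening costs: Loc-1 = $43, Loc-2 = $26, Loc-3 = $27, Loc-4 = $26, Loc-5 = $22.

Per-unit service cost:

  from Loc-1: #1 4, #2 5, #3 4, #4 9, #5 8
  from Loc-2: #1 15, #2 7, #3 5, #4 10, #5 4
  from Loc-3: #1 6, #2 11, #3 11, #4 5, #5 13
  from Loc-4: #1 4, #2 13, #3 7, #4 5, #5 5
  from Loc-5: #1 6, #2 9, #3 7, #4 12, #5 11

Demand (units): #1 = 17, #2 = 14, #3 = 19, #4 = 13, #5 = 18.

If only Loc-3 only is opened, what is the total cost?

Total cost: 791

Each work cell is assigned to its cheapest site among the open ones.
{Loc-3}: #1→Loc-3 6·17=102, #2→Loc-3 11·14=154, #3→Loc-3 11·19=209, #4→Loc-3 5·13=65, #5→Loc-3 13·18=234. Service 764; fixed 27; total 791.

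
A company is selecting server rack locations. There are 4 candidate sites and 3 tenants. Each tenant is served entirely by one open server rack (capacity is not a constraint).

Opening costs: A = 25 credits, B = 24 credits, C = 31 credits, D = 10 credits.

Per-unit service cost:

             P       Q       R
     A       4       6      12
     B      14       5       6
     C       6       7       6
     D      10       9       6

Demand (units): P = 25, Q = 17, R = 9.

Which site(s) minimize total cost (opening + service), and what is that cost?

For any fixed open set, each tenant goes to its cheapest open site; total = fixed + service.
{A, B}: P→A 4·25=100, Q→B 5·17=85, R→B 6·9=54. Service 239; fixed 49; total 288.
{A, D}: service 256 + fixed 35 = 291
{A, B, D}: service 239 + fixed 59 = 298
{A, B, C, D}: service 239 + fixed 90 = 329
No other subset beats 288.

Open A and B; minimum total cost 288.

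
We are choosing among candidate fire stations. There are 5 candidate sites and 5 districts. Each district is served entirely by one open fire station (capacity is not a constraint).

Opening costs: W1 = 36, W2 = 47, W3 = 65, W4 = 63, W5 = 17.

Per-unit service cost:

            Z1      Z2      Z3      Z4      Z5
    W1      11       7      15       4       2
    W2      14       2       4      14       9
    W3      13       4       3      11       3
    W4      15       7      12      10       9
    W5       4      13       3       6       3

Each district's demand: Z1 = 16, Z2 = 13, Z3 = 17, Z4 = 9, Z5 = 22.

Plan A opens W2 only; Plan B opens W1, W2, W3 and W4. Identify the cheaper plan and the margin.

Plan A: {W2}: Z1→W2 14·16=224, Z2→W2 2·13=26, Z3→W2 4·17=68, Z4→W2 14·9=126, Z5→W2 9·22=198. Service 642; fixed 47; total 689.
Plan B: {W1, W2, W3, W4}: Z1→W1 11·16=176, Z2→W2 2·13=26, Z3→W3 3·17=51, Z4→W1 4·9=36, Z5→W1 2·22=44. Service 333; fixed 211; total 544.
Difference: |689 − 544| = 145.

Plan B is cheaper by 145.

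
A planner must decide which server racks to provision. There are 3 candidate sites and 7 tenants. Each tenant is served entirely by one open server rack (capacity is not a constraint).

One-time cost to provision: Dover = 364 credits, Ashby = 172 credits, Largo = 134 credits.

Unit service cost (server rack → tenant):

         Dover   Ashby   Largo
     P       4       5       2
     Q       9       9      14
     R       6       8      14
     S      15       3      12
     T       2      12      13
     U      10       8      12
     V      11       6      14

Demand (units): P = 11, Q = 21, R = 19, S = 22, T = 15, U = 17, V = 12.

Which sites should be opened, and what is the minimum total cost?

Open Ashby only; minimum total cost 1022.

For any fixed open set, each tenant goes to its cheapest open site; total = fixed + service.
{Ashby}: P→Ashby 5·11=55, Q→Ashby 9·21=189, R→Ashby 8·19=152, S→Ashby 3·22=66, T→Ashby 12·15=180, U→Ashby 8·17=136, V→Ashby 6·12=72. Service 850; fixed 172; total 1022.
{Ashby, Largo}: P→Largo 2·11=22, Q→Ashby 9·21=189, R→Ashby 8·19=152, S→Ashby 3·22=66, T→Ashby 12·15=180, U→Ashby 8·17=136, V→Ashby 6·12=72. Service 817; fixed 306; total 1123.
{Dover, Ashby}: service 651 + fixed 536 = 1187
{Dover, Ashby, Largo}: P→Largo 2·11=22, Q→Dover 9·21=189, R→Dover 6·19=114, S→Ashby 3·22=66, T→Dover 2·15=30, U→Ashby 8·17=136, V→Ashby 6·12=72. Service 629; fixed 670; total 1299.
No other subset beats 1022.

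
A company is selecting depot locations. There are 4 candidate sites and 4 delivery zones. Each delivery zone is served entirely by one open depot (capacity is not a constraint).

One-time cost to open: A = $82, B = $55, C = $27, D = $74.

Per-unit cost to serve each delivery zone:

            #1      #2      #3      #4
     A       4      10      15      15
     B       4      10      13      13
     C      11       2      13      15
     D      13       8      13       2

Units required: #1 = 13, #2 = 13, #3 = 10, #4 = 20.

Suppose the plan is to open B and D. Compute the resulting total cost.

Each delivery zone is assigned to its cheapest site among the open ones.
{B, D}: #1→B 4·13=52, #2→D 8·13=104, #3→B 13·10=130, #4→D 2·20=40. Service 326; fixed 129; total 455.

Total cost: 455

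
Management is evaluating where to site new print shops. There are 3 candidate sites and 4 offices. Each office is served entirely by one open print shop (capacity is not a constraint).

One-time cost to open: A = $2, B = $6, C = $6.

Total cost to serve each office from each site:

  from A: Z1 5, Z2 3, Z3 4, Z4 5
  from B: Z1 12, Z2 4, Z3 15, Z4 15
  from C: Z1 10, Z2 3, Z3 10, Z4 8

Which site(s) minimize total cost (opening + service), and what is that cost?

For any fixed open set, each office goes to its cheapest open site; total = fixed + service.
{A}: Z1→A 5, Z2→A 3, Z3→A 4, Z4→A 5. Service 17; fixed 2; total 19.
{A, B}: Z1→A 5, Z2→A 3, Z3→A 4, Z4→A 5. Service 17; fixed 8; total 25.
{A, C}: Z1→A 5, Z2→A 3, Z3→A 4, Z4→A 5. Service 17; fixed 8; total 25.
{A, B, C}: service 17 + fixed 14 = 31
No other subset beats 19.

Open A only; minimum total cost 19.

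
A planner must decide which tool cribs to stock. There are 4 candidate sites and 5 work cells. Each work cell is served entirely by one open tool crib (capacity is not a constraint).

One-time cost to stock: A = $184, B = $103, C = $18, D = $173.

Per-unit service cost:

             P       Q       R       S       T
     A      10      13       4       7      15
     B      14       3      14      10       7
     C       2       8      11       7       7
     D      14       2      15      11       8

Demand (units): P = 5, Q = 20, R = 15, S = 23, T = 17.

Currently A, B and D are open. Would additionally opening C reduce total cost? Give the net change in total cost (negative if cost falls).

Current service cost with {A, B, D}: 430.
Adding C: each work cell re-picks its cheapest; new service cost 390, saving 40.
Extra fixed cost: 18. Net change = 18 − 40 = -22.
(Totals: 890 → 868.)

Yes — net change −22 (cost falls by 22).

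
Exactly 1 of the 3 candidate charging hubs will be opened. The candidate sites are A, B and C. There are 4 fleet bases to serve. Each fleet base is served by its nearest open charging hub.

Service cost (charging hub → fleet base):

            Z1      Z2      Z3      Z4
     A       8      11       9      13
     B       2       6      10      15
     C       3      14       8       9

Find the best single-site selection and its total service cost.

With exactly 1 open, each fleet base uses its cheapest among the chosen.
{B}: Z1→B 2, Z2→B 6, Z3→B 10, Z4→B 15. Service cost 33.
{C}: service cost 34
{A}: service cost 41
Among all 3 size-1 choices, {B} is lowest.

Choose B only; total service cost 33.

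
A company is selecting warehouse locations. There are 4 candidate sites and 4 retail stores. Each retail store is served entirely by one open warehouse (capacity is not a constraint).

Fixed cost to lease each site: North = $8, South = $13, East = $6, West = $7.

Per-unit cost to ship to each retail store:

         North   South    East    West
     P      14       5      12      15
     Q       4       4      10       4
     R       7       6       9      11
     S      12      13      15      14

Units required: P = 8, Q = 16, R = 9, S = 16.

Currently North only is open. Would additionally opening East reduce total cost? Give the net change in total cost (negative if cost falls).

Current service cost with {North}: 431.
Adding East: each retail store re-picks its cheapest; new service cost 415, saving 16.
Extra fixed cost: 6. Net change = 6 − 16 = -10.
(Totals: 439 → 429.)

Yes — net change −10 (cost falls by 10).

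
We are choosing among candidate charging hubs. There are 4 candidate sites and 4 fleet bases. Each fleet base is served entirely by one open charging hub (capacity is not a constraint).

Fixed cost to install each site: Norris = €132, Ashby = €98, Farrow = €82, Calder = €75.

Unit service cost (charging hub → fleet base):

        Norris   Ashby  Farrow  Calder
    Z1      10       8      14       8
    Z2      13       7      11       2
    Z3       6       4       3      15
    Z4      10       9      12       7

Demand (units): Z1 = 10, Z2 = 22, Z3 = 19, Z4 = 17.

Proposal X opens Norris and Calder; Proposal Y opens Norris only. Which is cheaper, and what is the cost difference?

Proposal X: {Norris, Calder}: Z1→Calder 8·10=80, Z2→Calder 2·22=44, Z3→Norris 6·19=114, Z4→Calder 7·17=119. Service 357; fixed 207; total 564.
Proposal Y: {Norris}: Z1→Norris 10·10=100, Z2→Norris 13·22=286, Z3→Norris 6·19=114, Z4→Norris 10·17=170. Service 670; fixed 132; total 802.
Difference: |564 − 802| = 238.

Proposal X is cheaper by 238.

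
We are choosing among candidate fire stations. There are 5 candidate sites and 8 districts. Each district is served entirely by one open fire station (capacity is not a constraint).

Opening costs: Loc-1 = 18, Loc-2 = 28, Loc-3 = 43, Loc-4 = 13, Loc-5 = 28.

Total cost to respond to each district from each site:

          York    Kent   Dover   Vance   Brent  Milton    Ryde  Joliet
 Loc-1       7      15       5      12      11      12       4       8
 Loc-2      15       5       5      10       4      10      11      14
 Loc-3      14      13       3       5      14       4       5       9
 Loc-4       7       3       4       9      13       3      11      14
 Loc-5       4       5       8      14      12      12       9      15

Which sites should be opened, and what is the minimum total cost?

Open Loc-4 only; minimum total cost 77.

For any fixed open set, each district goes to its cheapest open site; total = fixed + service.
{Loc-4}: York→Loc-4 7, Kent→Loc-4 3, Dover→Loc-4 4, Vance→Loc-4 9, Brent→Loc-4 13, Milton→Loc-4 3, Ryde→Loc-4 11, Joliet→Loc-4 14. Service 64; fixed 13; total 77.
{Loc-1, Loc-4}: York→Loc-1 7, Kent→Loc-4 3, Dover→Loc-4 4, Vance→Loc-4 9, Brent→Loc-1 11, Milton→Loc-4 3, Ryde→Loc-1 4, Joliet→Loc-1 8. Service 49; fixed 31; total 80.
{Loc-1}: service 74 + fixed 18 = 92
{Loc-1, Loc-2, Loc-3, Loc-4, Loc-5}: York→Loc-5 4, Kent→Loc-4 3, Dover→Loc-3 3, Vance→Loc-3 5, Brent→Loc-2 4, Milton→Loc-4 3, Ryde→Loc-1 4, Joliet→Loc-1 8. Service 34; fixed 130; total 164.
No other subset beats 77.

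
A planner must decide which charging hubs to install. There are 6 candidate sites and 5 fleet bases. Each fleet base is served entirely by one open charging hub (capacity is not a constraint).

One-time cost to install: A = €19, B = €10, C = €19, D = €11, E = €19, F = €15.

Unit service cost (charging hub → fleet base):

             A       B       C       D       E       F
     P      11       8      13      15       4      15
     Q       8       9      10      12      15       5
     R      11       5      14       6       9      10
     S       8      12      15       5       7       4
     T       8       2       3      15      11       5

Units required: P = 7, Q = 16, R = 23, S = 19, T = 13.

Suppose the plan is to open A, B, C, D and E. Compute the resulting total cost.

Each fleet base is assigned to its cheapest site among the open ones.
{A, B, C, D, E}: P→E 4·7=28, Q→A 8·16=128, R→B 5·23=115, S→D 5·19=95, T→B 2·13=26. Service 392; fixed 78; total 470.

Total cost: 470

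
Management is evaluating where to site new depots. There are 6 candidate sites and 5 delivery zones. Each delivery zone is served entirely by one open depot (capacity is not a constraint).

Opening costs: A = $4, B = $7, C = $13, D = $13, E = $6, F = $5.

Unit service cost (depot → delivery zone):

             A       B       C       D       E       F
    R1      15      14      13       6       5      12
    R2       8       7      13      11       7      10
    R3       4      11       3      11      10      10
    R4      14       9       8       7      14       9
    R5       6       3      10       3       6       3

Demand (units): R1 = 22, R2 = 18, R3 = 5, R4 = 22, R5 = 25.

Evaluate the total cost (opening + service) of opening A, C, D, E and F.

Each delivery zone is assigned to its cheapest site among the open ones.
{A, C, D, E, F}: R1→E 5·22=110, R2→E 7·18=126, R3→C 3·5=15, R4→D 7·22=154, R5→D 3·25=75. Service 480; fixed 41; total 521.

Total cost: 521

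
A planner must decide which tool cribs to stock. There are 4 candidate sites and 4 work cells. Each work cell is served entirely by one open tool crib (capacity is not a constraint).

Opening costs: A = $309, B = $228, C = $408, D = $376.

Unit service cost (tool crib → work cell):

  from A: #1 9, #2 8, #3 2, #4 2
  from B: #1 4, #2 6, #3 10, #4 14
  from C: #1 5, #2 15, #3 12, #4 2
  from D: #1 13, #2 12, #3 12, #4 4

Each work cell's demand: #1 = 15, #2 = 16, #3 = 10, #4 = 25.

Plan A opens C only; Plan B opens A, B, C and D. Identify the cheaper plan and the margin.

Plan A: {C}: #1→C 5·15=75, #2→C 15·16=240, #3→C 12·10=120, #4→C 2·25=50. Service 485; fixed 408; total 893.
Plan B: {A, B, C, D}: #1→B 4·15=60, #2→B 6·16=96, #3→A 2·10=20, #4→A 2·25=50. Service 226; fixed 1321; total 1547.
Difference: |893 − 1547| = 654.

Plan A is cheaper by 654.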